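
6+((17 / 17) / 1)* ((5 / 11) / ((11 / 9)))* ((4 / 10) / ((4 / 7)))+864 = 210603 / 242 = 870.26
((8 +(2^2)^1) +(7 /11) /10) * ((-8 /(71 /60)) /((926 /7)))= -0.62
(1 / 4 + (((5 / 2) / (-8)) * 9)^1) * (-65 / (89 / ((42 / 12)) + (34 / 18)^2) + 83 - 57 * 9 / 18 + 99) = -4973677 / 12832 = -387.60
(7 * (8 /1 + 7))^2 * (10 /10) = 11025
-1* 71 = -71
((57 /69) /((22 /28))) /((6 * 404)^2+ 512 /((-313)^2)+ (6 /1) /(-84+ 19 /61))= 66517522085 /371740751964577589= 0.00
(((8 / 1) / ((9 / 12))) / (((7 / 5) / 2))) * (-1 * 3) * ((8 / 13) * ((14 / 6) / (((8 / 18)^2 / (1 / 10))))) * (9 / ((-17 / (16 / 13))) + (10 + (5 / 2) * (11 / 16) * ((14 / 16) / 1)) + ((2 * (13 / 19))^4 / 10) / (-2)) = -10627459765947 / 29952978640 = -354.80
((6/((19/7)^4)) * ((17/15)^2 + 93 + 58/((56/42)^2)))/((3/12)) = 28867223/514425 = 56.12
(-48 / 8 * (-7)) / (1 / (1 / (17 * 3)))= 14 / 17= 0.82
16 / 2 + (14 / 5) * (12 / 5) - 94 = -79.28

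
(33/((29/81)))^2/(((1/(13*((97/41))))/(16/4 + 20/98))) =1856009626614/1689569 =1098510.70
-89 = -89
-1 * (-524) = 524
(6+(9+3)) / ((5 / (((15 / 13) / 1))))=54 / 13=4.15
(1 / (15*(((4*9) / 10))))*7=7 / 54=0.13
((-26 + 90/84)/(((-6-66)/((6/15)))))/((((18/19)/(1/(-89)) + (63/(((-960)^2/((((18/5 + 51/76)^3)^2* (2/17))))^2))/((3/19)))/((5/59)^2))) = -78848378659136241378367897600000000000000000/6684048193666937756624107917781011732618216805917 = -0.00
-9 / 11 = -0.82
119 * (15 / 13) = 1785 / 13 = 137.31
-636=-636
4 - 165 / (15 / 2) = -18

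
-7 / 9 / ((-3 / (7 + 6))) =91 / 27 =3.37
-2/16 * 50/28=-25/112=-0.22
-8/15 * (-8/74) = 32/555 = 0.06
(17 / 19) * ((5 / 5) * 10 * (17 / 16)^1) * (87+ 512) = 865555 / 152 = 5694.44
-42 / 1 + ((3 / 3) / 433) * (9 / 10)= -181851 / 4330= -42.00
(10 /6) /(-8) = -5 /24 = -0.21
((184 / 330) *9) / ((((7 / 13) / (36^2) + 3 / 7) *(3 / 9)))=97651008 / 2782615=35.09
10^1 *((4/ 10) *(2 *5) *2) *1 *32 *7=17920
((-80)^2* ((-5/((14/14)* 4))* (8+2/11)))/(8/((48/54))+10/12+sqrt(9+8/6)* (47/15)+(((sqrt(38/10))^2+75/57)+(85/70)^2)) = -110694057364800000/17328476643313+7039486137600000* sqrt(93)/17328476643313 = -2470.37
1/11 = 0.09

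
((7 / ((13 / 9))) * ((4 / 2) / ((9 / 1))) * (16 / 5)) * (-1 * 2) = -448 / 65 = -6.89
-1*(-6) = 6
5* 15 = 75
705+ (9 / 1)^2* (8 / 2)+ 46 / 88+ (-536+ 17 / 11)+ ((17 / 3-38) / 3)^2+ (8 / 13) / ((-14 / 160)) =195955169 / 324324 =604.20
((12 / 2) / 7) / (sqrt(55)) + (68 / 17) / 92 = 1 / 23 + 6 * sqrt(55) / 385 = 0.16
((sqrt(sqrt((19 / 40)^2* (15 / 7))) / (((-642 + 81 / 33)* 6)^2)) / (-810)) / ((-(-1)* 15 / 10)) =-121* 3^(1 / 4)* 35^(3 / 4)* sqrt(38) / 303064465410000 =-0.00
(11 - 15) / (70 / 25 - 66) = 0.06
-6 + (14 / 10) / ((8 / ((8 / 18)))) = -533 / 90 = -5.92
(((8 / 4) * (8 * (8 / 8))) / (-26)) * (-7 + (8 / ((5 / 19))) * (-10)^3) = 18712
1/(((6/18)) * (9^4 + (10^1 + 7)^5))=3/1426418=0.00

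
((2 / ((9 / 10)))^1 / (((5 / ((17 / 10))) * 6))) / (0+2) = 17 / 270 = 0.06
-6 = -6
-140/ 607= -0.23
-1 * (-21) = 21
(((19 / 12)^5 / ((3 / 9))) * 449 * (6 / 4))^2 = 1236029088638939401 / 3057647616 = 404241836.82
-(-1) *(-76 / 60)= -19 / 15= -1.27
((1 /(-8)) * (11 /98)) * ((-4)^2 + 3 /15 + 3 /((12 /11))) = -4169 /15680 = -0.27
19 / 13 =1.46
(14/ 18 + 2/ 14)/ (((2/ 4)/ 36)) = 464/ 7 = 66.29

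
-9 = -9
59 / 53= 1.11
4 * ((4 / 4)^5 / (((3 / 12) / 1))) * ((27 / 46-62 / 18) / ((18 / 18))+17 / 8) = -2426 / 207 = -11.72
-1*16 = -16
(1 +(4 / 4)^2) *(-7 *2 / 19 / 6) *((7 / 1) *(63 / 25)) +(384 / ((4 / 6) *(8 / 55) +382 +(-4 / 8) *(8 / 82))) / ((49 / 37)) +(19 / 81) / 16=-69366538365973 / 19490395251600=-3.56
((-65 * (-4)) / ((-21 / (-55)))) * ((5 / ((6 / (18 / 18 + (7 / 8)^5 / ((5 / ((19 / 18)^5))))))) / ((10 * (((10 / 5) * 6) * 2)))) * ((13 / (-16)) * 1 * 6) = -3264428325135835 / 249650812551168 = -13.08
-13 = -13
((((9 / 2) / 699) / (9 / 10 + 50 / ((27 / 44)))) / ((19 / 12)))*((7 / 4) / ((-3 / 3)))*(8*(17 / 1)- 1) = -1148175 / 98469761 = -0.01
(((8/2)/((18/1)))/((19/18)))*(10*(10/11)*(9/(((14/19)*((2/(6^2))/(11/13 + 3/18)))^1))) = 426600/1001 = 426.17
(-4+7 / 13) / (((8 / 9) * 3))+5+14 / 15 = 7231 / 1560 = 4.64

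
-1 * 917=-917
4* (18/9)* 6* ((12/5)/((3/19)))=3648/5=729.60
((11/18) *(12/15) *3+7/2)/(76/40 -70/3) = -149/643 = -0.23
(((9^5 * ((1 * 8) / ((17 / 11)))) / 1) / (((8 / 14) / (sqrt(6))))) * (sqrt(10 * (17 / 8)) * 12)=54561276 * sqrt(510) / 17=72480417.30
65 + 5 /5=66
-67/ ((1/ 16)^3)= -274432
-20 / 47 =-0.43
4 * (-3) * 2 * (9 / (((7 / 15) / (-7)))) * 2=6480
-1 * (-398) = 398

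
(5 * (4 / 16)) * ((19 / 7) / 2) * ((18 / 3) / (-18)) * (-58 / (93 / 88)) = 60610 / 1953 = 31.03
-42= -42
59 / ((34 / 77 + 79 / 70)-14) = -45430 / 9571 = -4.75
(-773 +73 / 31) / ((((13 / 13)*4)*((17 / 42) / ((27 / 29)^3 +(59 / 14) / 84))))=-408.02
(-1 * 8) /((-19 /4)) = 32 /19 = 1.68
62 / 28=31 / 14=2.21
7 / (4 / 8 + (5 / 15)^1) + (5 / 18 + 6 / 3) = 961 / 90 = 10.68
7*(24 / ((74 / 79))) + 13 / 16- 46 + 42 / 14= 81201 / 592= 137.16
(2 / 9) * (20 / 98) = 20 / 441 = 0.05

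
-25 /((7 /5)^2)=-12.76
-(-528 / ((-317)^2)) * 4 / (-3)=-704 / 100489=-0.01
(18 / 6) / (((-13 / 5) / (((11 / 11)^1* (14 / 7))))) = -30 / 13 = -2.31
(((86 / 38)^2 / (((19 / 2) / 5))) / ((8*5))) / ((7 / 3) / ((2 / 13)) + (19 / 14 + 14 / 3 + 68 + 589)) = 38829 / 390743512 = 0.00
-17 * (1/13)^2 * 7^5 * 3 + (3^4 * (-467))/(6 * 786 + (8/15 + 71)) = -61650907086/12136397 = -5079.84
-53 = -53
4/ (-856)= -1/ 214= -0.00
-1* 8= -8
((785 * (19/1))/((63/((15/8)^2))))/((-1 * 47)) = -372875/21056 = -17.71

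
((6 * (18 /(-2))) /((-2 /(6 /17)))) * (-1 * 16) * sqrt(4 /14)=-2592 * sqrt(14) /119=-81.50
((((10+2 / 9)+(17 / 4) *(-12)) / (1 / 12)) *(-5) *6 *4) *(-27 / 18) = -88080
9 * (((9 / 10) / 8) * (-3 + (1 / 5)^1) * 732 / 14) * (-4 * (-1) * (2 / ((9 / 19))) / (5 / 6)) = -375516 / 125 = -3004.13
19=19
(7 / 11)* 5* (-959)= -33565 / 11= -3051.36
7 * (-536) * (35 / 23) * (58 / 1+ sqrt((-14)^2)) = -9455040 / 23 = -411088.70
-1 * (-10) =10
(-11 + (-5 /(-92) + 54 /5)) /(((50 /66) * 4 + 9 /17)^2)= -21086307 /1834484140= -0.01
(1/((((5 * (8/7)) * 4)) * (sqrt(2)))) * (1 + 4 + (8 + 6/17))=1589 * sqrt(2)/5440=0.41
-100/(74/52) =-2600/37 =-70.27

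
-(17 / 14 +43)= -619 / 14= -44.21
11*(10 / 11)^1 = 10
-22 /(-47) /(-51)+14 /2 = 16757 /2397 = 6.99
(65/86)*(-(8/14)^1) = -0.43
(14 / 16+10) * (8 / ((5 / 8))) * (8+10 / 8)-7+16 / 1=6483 / 5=1296.60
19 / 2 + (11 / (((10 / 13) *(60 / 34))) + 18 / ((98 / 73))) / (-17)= 2057831 / 249900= 8.23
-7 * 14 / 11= -98 / 11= -8.91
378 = 378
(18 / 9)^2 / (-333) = -4 / 333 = -0.01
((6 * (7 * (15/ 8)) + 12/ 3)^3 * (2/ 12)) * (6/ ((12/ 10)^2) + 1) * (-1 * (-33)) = 12366259631/ 768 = 16101900.56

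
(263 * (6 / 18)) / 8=263 / 24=10.96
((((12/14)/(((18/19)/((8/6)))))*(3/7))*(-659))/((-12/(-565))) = -7074365/441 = -16041.64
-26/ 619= -0.04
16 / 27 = 0.59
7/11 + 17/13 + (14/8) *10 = 5561/286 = 19.44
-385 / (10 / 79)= -3041.50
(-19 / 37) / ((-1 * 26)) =19 / 962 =0.02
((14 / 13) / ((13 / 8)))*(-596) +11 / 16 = -1066173 / 2704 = -394.29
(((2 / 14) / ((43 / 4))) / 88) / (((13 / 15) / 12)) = 90 / 43043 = 0.00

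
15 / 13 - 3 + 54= 678 / 13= 52.15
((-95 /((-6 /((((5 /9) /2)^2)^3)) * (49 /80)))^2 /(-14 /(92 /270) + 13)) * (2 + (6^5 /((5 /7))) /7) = -3053985595703125 /390593270644347456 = -0.01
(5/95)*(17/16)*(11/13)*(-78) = -561/152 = -3.69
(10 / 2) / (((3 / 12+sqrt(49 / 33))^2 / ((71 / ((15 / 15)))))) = 153138480 / 564001-10496640 * sqrt(33) / 564001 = 164.61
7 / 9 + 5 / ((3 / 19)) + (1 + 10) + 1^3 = 400 / 9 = 44.44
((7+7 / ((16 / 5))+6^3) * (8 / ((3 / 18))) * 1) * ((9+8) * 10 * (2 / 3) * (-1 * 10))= -12250200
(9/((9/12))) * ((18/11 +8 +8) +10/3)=2768/11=251.64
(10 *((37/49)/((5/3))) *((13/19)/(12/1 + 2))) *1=1443/6517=0.22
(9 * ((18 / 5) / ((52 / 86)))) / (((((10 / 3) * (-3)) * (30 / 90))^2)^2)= 282123 / 650000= 0.43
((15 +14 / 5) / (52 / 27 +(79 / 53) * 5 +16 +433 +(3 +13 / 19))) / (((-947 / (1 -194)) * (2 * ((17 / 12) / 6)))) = 8406458154 / 505630549925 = 0.02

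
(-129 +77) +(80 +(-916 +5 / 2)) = -1771 / 2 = -885.50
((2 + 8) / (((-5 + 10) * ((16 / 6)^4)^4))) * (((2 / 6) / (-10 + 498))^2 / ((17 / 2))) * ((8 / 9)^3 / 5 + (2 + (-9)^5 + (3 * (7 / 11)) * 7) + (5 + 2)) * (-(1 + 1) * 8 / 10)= 15527704503033 / 9792894430982281625600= 0.00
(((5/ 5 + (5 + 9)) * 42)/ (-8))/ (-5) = 63/ 4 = 15.75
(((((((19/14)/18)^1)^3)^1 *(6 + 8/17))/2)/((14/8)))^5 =0.00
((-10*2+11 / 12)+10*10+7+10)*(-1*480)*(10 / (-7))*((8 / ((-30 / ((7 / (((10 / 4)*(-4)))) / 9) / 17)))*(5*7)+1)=169294000 / 189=895735.45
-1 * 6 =-6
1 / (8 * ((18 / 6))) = 1 / 24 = 0.04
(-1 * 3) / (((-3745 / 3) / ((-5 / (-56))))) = 9 / 41944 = 0.00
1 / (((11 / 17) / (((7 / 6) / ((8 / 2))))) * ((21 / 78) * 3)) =221 / 396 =0.56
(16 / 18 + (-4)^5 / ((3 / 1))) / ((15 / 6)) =-6128 / 45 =-136.18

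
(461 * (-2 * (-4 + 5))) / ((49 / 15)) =-13830 / 49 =-282.24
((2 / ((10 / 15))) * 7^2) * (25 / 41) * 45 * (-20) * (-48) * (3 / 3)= 158760000 / 41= 3872195.12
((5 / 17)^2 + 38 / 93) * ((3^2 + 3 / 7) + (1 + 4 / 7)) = 146377 / 26877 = 5.45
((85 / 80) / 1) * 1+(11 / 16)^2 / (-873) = 237335 / 223488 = 1.06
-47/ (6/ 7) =-329/ 6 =-54.83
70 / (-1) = -70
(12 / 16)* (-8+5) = -9 / 4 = -2.25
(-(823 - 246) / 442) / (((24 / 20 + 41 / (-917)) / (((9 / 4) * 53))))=-1261924965 / 9365096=-134.75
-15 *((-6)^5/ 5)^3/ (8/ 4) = 705277476864/ 25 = 28211099074.56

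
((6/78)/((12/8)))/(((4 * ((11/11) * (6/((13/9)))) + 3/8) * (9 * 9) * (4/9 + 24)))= 4/2623995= 0.00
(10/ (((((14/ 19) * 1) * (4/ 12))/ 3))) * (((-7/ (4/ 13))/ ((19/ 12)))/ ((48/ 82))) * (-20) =119925/ 2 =59962.50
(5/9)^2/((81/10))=250/6561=0.04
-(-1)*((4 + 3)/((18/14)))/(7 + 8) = 49/135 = 0.36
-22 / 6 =-11 / 3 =-3.67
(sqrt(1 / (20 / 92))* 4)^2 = 368 / 5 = 73.60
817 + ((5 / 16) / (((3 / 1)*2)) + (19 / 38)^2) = 78461 / 96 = 817.30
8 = 8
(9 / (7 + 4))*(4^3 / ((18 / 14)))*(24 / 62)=5376 / 341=15.77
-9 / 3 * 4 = -12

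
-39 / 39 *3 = -3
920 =920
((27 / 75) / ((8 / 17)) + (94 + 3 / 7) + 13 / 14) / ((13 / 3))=403713 / 18200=22.18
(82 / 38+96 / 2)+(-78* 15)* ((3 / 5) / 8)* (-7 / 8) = 77179 / 608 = 126.94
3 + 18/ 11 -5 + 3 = 29/ 11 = 2.64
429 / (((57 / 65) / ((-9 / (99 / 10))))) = -8450 / 19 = -444.74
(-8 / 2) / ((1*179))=-0.02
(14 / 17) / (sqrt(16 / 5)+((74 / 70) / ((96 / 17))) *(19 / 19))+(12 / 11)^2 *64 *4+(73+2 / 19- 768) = -32060031695133 / 82145750621+126443520 *sqrt(5) / 607428343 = -389.82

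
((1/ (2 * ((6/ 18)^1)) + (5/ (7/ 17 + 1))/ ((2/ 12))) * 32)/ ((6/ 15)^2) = 4550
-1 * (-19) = 19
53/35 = 1.51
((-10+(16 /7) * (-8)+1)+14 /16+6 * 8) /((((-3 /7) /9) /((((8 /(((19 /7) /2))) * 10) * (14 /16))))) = -888615 /38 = -23384.61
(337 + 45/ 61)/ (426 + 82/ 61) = 10301/ 13034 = 0.79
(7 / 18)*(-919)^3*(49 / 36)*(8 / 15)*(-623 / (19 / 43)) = 7131767171119493 / 23085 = 308935116790.97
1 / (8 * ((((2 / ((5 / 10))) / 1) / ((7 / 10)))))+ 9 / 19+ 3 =21253 / 6080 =3.50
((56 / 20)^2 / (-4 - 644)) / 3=-0.00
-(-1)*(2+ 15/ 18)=17/ 6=2.83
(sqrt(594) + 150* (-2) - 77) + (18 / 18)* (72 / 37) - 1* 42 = -15431 / 37 + 3* sqrt(66) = -392.68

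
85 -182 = -97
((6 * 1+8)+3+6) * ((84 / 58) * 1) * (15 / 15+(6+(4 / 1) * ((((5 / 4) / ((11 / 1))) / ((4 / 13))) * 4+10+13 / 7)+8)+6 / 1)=789912 / 319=2476.21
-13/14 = -0.93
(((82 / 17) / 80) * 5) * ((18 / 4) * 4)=369 / 68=5.43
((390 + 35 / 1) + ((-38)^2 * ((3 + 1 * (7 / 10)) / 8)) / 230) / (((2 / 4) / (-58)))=-57082353 / 1150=-49636.83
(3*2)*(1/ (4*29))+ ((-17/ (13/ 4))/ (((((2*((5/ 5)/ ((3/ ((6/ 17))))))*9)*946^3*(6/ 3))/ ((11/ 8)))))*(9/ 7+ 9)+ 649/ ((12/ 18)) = 395465989966675/ 406209531728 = 973.55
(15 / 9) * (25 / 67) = 125 / 201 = 0.62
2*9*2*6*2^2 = 864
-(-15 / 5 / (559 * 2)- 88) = 98387 / 1118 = 88.00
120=120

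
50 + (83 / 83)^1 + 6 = 57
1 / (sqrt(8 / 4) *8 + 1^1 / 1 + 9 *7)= 1 / 62 - sqrt(2) / 496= 0.01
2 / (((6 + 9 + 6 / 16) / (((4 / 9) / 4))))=16 / 1107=0.01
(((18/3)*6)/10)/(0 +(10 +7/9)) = 162/485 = 0.33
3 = 3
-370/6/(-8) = 185/24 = 7.71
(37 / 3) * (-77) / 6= -2849 / 18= -158.28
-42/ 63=-2/ 3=-0.67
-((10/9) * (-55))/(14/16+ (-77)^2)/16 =275/426951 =0.00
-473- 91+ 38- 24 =-550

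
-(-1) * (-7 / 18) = -7 / 18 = -0.39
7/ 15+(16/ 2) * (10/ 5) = 247/ 15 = 16.47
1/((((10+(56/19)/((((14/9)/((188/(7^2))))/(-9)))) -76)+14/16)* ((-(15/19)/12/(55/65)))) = 6226528/63202555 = 0.10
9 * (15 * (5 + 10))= 2025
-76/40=-19/10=-1.90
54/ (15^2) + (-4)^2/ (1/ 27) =10806/ 25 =432.24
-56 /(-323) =56 /323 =0.17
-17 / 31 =-0.55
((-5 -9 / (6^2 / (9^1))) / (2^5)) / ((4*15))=-29 / 7680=-0.00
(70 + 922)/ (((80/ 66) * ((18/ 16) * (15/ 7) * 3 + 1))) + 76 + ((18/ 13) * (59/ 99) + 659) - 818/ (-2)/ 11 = 287563436/ 329615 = 872.42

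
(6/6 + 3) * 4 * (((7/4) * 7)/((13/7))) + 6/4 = 2783/26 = 107.04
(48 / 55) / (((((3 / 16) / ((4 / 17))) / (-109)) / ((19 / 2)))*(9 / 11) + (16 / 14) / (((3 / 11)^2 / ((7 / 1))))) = 28629504 / 3528300625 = 0.01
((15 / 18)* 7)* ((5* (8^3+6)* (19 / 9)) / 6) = 5315.90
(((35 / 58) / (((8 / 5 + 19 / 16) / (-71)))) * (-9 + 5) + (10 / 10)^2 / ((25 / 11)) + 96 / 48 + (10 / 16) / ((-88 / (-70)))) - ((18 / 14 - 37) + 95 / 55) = 39201539043 / 398367200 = 98.41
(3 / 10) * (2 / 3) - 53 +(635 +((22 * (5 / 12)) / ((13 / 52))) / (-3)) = 25649 / 45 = 569.98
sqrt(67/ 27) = sqrt(201)/ 9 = 1.58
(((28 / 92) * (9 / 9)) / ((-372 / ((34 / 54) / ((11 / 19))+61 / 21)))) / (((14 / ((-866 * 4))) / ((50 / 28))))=1.44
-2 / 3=-0.67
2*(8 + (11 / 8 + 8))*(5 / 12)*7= 4865 / 48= 101.35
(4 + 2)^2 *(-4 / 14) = -72 / 7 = -10.29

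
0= 0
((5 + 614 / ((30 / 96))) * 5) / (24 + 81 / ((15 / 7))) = 16415 / 103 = 159.37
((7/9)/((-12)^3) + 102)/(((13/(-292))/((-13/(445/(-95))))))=-2200193939/346032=-6358.35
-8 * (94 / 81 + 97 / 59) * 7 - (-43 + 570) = -684.06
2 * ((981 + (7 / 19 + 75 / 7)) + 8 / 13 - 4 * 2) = 3405086 / 1729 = 1969.40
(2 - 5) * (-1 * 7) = 21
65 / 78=5 / 6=0.83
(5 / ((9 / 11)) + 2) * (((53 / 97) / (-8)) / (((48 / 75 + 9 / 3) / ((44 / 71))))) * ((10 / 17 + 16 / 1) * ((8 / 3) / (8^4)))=-50006825 / 49094502912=-0.00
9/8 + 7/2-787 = -6259/8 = -782.38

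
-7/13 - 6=-85/13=-6.54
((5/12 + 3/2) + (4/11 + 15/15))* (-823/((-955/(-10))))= -356359/12606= -28.27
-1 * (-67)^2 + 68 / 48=-53851 / 12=-4487.58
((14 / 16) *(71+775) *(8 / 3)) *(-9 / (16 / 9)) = -79947 / 8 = -9993.38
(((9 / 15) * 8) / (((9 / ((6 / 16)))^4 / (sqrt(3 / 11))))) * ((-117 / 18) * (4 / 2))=-13 * sqrt(33) / 760320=-0.00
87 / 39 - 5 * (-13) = 874 / 13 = 67.23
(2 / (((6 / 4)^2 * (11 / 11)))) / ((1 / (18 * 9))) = 144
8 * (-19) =-152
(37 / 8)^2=1369 / 64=21.39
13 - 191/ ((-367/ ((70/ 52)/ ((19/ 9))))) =2417039/ 181298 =13.33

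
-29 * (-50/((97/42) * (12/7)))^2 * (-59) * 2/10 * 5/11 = 2567569375/103499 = 24807.67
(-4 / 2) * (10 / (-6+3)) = 20 / 3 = 6.67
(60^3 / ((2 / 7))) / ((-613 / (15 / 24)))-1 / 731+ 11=-340468980 / 448103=-759.80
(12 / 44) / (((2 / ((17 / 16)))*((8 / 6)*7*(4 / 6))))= 0.02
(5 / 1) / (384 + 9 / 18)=10 / 769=0.01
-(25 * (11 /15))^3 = -166375 /27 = -6162.04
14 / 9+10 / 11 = 244 / 99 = 2.46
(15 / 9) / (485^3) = 1 / 68450475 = 0.00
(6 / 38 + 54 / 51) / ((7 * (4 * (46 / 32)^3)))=402432 / 27509587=0.01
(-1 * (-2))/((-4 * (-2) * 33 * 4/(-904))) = -113/66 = -1.71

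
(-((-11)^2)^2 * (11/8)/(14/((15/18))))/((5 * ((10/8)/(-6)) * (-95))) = -161051/13300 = -12.11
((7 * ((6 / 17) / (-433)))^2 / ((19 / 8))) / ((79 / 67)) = 945504 / 81330665821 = 0.00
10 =10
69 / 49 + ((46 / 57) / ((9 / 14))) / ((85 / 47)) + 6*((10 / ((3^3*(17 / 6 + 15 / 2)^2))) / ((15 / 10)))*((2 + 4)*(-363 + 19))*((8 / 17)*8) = -217049783003 / 2053315845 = -105.71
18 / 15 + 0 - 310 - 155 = -2319 / 5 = -463.80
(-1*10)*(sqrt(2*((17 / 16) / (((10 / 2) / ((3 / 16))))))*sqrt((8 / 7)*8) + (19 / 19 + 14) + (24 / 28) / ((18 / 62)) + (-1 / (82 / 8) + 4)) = -188170 / 861 - sqrt(3570) / 7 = -227.08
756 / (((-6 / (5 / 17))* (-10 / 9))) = 567 / 17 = 33.35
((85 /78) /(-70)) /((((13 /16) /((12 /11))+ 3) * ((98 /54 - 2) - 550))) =7344 /971947795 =0.00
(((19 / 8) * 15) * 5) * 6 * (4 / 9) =475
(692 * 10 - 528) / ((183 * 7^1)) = 6392 / 1281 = 4.99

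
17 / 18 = 0.94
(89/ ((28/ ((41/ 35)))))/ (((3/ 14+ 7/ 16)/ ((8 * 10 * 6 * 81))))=113498496/ 511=222110.56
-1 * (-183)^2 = -33489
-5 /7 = -0.71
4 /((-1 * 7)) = -4 /7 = -0.57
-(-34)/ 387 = 34/ 387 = 0.09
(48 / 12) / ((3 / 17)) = 68 / 3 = 22.67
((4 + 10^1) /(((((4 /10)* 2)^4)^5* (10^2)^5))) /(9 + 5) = 9765625 /1125899906842624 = 0.00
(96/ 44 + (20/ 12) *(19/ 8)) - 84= -20555/ 264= -77.86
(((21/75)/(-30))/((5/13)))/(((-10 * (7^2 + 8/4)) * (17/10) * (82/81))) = 819/29622500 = 0.00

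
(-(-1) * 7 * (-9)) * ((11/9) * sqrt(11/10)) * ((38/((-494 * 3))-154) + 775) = -932393 * sqrt(110)/195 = -50148.82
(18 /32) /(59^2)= 9 /55696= 0.00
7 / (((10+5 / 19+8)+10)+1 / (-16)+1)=2128 / 8877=0.24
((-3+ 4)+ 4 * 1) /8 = 5 /8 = 0.62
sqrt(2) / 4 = 0.35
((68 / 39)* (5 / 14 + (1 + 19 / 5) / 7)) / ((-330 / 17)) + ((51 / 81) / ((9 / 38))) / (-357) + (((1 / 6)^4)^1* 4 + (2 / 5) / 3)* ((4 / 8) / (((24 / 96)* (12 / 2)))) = -4060513 / 72972900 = -0.06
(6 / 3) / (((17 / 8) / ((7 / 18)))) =56 / 153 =0.37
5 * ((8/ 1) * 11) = 440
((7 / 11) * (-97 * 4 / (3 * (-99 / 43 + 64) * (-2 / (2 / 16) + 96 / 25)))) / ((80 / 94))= 980185 / 7604256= 0.13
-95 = -95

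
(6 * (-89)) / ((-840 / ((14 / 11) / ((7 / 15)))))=267 / 154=1.73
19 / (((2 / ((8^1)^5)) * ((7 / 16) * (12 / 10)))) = 12451840 / 21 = 592944.76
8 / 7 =1.14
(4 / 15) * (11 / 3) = 44 / 45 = 0.98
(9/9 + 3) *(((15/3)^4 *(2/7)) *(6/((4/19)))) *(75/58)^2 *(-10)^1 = -2003906250/5887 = -340395.15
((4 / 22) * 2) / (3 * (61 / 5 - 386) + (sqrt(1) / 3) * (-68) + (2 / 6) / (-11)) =-15 / 47194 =-0.00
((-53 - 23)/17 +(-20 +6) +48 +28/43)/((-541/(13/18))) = -47801/1186413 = -0.04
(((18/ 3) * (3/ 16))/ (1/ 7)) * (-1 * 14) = -441/ 4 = -110.25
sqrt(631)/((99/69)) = 23 * sqrt(631)/33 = 17.51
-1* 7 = -7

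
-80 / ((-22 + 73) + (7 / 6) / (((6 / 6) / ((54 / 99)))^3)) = -106480 / 68133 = -1.56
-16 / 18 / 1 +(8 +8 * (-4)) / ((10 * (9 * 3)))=-44 / 45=-0.98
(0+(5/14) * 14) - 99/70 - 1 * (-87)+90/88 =141077/1540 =91.61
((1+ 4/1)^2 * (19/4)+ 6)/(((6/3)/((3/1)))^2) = 4491/16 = 280.69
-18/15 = -6/5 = -1.20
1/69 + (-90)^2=558901/69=8100.01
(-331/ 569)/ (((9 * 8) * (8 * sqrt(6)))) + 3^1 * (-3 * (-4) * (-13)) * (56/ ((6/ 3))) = -13104 - 331 * sqrt(6)/ 1966464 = -13104.00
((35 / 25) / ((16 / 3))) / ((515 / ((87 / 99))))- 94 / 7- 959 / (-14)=174710021 / 3172400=55.07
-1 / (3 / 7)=-7 / 3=-2.33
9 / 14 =0.64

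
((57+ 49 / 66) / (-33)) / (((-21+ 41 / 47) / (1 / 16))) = 179117 / 32966208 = 0.01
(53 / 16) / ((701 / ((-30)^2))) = 11925 / 2804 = 4.25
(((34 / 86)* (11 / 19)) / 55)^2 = 0.00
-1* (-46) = 46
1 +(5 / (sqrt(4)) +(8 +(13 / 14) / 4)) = 11.73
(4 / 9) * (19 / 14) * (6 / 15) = 76 / 315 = 0.24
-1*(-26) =26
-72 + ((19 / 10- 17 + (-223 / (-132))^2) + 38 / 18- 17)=-99.13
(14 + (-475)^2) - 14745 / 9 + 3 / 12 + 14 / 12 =2688025 / 12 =224002.08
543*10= 5430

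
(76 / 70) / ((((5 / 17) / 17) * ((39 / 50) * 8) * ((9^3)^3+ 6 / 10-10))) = 27455 / 1057657909308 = 0.00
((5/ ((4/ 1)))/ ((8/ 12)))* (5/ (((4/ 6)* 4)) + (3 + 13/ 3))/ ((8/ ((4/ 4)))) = 1105/ 512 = 2.16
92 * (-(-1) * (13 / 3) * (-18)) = -7176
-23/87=-0.26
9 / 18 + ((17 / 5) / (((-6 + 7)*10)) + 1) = 46 / 25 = 1.84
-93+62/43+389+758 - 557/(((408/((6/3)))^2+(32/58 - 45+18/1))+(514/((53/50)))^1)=2934875713657/2780742963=1055.43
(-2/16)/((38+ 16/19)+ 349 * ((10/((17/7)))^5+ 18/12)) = -26977283/89279137296932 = -0.00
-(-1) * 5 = 5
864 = 864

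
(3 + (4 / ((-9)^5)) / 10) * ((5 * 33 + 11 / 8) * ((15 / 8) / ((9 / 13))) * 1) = 15325838099 / 11337408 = 1351.79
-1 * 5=-5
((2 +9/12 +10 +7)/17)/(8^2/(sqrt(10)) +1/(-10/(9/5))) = 225/440674 +4000 * sqrt(10)/220337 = 0.06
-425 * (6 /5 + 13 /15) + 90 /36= -5255 /6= -875.83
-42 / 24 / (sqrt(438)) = -7 * sqrt(438) / 1752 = -0.08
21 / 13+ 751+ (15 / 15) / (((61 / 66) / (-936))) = -206264 / 793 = -260.11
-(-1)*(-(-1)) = 1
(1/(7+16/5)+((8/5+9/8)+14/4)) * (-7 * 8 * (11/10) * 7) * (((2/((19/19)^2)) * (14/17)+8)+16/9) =-6076538314/195075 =-31149.75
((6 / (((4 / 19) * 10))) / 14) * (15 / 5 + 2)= 57 / 56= 1.02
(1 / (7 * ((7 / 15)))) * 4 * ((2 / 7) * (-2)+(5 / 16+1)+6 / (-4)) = -1275 / 1372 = -0.93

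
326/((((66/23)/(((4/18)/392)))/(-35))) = -18745/8316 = -2.25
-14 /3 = -4.67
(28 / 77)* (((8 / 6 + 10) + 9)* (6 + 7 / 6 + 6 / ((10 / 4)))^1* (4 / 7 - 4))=-242.52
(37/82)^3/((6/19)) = 962407/3308208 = 0.29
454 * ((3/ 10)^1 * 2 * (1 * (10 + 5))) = 4086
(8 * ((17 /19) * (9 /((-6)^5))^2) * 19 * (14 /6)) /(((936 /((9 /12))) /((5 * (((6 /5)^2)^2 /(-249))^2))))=119 /1007516250000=0.00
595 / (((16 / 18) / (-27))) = -18073.12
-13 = -13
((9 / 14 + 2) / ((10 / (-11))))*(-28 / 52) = 407 / 260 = 1.57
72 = 72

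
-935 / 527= -55 / 31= -1.77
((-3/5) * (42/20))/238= -9/1700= -0.01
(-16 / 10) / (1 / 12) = -96 / 5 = -19.20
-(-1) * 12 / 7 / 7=12 / 49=0.24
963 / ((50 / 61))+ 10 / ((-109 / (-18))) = 6411987 / 5450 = 1176.51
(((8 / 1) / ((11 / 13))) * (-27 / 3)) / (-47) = 936 / 517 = 1.81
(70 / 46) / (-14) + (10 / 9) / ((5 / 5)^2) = 415 / 414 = 1.00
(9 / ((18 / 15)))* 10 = 75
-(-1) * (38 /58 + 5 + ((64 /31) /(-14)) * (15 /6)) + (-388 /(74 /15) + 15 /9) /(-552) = 2092170581 /385584696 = 5.43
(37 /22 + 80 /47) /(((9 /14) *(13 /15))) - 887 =-17762116 /20163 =-880.93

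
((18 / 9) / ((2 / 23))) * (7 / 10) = 161 / 10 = 16.10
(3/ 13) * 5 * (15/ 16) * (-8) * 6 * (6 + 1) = -4725/ 13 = -363.46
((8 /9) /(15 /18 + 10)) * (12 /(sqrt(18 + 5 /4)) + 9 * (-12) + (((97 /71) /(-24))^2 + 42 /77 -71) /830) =-2865331719541 /323090796600 + 128 * sqrt(77) /5005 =-8.64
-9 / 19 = -0.47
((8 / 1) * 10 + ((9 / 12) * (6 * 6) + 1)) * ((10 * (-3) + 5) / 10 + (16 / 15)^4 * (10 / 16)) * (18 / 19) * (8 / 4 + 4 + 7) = -2249.09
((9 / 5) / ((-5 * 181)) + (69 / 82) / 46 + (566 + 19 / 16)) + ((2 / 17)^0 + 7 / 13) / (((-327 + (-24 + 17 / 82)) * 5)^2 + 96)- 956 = -310363113241894528833 / 798266846797206800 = -388.80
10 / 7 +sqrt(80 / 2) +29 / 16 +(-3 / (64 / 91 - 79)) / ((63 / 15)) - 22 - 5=-3790469 / 159600 +2 * sqrt(10)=-17.43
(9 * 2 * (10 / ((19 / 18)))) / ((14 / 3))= 4860 / 133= 36.54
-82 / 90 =-41 / 45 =-0.91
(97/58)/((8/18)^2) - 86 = -71951/928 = -77.53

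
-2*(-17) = 34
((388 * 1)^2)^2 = 22663495936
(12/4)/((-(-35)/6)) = 18/35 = 0.51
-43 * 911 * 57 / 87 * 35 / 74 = -26050045 / 2146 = -12138.88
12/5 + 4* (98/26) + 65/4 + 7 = 10589/260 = 40.73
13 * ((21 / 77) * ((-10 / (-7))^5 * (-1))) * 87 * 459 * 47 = -7319718900000 / 184877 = -39592371.68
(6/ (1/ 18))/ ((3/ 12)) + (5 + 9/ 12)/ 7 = 12119/ 28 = 432.82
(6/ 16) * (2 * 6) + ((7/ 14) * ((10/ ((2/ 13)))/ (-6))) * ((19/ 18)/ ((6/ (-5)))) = 12007/ 1296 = 9.26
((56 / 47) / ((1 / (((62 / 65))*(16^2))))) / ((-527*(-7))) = 0.08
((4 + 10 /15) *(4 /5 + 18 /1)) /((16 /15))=329 /4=82.25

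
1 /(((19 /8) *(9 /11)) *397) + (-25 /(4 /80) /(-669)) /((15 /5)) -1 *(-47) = 79479419 /1682089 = 47.25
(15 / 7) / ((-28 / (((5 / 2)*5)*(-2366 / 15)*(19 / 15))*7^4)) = 16055 / 201684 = 0.08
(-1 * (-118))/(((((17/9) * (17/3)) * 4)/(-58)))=-46197/289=-159.85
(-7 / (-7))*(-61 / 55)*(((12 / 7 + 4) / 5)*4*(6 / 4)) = -2928 / 385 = -7.61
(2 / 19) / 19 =2 / 361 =0.01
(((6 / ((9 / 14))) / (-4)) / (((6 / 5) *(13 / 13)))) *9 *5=-175 / 2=-87.50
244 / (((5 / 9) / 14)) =30744 / 5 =6148.80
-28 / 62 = -14 / 31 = -0.45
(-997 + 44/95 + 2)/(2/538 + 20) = -25415389/511195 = -49.72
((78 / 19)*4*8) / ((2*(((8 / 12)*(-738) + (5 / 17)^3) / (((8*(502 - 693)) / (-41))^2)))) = -185.44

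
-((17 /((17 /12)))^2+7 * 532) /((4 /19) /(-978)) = 17968794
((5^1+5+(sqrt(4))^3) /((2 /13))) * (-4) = -468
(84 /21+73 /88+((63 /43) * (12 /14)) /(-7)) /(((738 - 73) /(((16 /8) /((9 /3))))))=123173 /26421780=0.00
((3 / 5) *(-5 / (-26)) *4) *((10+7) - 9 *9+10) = -24.92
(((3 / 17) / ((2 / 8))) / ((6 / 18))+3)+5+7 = 291 / 17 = 17.12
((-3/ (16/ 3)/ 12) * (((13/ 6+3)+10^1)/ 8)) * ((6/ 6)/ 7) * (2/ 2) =-13/ 1024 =-0.01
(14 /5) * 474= 6636 /5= 1327.20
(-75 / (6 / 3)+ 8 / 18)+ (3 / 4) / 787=-1049831 / 28332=-37.05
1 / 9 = 0.11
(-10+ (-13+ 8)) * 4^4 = -3840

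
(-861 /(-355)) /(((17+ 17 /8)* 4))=574 /18105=0.03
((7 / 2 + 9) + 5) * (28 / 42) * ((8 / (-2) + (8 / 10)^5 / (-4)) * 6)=-178584 / 625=-285.73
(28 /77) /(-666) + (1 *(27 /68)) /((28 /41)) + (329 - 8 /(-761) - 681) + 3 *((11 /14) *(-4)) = -360.84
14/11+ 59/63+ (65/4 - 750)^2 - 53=5969094757/11088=538338.27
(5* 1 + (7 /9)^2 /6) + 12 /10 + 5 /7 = 119327 /17010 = 7.02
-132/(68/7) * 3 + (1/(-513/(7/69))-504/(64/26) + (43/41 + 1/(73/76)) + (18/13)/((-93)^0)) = -22668006108175/93653807364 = -242.04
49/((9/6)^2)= 196/9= 21.78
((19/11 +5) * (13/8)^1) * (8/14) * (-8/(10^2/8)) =-7696/1925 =-4.00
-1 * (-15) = 15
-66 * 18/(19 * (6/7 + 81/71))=-196812/6289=-31.29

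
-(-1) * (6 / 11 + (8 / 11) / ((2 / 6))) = 30 / 11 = 2.73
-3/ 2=-1.50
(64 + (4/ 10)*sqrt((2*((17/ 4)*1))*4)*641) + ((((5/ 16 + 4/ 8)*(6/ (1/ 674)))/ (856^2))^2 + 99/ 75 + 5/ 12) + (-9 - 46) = 6917458912130939/ 644282454835200 + 1282*sqrt(34)/ 5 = 1505.79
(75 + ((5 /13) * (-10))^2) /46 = 15175 /7774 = 1.95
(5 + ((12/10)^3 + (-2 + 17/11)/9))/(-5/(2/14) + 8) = -82634/334125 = -0.25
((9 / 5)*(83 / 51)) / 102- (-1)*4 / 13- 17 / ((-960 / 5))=1532689 / 3606720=0.42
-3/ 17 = -0.18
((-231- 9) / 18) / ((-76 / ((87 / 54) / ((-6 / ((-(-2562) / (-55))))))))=2.19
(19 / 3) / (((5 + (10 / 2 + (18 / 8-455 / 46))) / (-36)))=-20976 / 217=-96.66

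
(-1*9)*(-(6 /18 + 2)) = 21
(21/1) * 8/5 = 168/5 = 33.60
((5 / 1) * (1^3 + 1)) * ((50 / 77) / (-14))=-250 / 539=-0.46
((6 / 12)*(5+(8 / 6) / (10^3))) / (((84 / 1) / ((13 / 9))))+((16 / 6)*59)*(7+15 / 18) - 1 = 1396506763 / 1134000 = 1231.49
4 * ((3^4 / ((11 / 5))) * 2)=3240 / 11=294.55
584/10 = 58.40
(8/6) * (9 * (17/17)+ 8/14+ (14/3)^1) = 1196/63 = 18.98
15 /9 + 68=209 /3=69.67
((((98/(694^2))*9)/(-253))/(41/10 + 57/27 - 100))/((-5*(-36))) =441/1028568837428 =0.00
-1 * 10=-10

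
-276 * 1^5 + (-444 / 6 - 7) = -357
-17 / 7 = -2.43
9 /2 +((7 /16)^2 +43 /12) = 6355 /768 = 8.27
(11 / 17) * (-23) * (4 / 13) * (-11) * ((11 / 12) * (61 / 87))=1867393 / 57681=32.37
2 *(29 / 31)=58 / 31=1.87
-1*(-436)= 436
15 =15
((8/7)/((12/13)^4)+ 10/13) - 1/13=534589/235872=2.27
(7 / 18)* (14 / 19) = 49 / 171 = 0.29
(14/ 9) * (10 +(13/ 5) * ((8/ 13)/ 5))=1204/ 75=16.05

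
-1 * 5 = -5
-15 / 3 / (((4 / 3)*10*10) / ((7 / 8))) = -21 / 640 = -0.03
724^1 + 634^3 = 254840828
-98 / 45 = -2.18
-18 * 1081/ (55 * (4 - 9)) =19458/ 275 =70.76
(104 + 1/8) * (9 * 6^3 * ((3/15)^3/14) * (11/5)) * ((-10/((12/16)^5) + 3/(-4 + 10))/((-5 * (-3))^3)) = -26490233/8437500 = -3.14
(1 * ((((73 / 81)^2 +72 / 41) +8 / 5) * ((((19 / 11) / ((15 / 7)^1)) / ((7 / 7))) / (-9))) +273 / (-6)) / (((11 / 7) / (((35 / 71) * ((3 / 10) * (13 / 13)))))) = -8979179270117 / 2079888831900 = -4.32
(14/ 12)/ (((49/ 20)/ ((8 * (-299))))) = -23920/ 21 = -1139.05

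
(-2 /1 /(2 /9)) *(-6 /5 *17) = 918 /5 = 183.60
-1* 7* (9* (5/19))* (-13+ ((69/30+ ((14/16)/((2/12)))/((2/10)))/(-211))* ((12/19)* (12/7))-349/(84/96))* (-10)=-5202926190/76171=-68305.87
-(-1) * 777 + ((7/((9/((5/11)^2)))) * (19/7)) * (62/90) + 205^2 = 419505347/9801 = 42802.30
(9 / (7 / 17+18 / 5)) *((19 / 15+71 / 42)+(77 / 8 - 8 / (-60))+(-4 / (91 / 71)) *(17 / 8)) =109293 / 8008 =13.65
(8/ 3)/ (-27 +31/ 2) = -16/ 69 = -0.23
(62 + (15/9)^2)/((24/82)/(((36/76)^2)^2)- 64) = -5808429/5217404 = -1.11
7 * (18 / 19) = 126 / 19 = 6.63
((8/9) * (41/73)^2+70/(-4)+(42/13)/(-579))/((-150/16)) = 1.84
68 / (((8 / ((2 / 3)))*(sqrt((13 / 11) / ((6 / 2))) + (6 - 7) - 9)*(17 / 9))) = -990 / 3287 - 3*sqrt(429) / 3287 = -0.32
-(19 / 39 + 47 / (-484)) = -7363 / 18876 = -0.39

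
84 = 84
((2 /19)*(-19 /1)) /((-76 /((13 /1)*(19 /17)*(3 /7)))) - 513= -122055 /238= -512.84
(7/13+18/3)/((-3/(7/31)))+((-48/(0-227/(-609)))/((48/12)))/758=-55607321/104013897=-0.53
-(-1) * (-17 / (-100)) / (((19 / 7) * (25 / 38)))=0.10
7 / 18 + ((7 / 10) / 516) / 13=78281 / 201240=0.39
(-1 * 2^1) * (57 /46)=-57 /23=-2.48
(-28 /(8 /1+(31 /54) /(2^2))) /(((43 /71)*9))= -47712 /75637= -0.63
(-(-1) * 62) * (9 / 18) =31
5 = 5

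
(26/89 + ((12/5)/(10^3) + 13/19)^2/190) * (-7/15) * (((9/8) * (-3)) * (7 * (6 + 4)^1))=1239269744105001/38153187500000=32.48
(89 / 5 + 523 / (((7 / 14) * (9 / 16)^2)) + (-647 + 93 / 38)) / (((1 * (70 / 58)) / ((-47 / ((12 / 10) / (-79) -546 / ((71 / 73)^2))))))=180.75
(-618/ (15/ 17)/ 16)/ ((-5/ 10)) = 87.55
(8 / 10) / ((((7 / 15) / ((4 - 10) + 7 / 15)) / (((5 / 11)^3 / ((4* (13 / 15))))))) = -31125 / 121121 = -0.26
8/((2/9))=36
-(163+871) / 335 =-1034 / 335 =-3.09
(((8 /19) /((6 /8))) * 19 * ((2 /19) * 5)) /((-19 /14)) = -4480 /1083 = -4.14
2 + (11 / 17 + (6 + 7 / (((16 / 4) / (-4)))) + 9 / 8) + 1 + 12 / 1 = 2145 / 136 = 15.77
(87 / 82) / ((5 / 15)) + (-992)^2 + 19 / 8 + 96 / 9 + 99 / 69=22271736115 / 22632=984081.66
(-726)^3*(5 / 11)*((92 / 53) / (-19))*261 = 4176529140960 / 1007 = 4147496664.31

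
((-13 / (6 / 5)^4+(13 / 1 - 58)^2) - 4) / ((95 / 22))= 28722001 / 61560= 466.57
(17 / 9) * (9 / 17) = 1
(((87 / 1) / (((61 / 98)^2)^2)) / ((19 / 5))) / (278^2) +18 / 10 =45795303236031 / 25413971926295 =1.80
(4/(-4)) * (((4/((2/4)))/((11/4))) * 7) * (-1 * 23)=5152/11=468.36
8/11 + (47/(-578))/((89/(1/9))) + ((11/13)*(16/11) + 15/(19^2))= 47788477769/23900313294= 2.00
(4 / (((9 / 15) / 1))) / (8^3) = 5 / 384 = 0.01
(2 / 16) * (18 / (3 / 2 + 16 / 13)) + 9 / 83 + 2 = 34561 / 11786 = 2.93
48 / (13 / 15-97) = -360 / 721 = -0.50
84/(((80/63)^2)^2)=330812181/10240000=32.31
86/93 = 0.92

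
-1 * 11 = -11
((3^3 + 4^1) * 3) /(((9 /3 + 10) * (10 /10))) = 93 /13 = 7.15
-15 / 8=-1.88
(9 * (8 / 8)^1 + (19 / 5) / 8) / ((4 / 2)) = 379 / 80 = 4.74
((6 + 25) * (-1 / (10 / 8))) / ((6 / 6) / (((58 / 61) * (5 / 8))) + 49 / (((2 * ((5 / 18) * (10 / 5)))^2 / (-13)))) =71920 / 1491433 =0.05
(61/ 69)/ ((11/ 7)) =427/ 759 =0.56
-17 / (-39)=17 / 39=0.44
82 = 82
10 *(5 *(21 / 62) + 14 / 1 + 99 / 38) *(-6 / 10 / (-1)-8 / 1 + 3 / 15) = -776016 / 589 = -1317.51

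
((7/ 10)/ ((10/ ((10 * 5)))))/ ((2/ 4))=7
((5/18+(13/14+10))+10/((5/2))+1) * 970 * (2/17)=1849.43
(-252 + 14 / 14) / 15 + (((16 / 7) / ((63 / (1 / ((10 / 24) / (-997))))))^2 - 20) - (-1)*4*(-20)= 4008398599 / 540225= 7419.87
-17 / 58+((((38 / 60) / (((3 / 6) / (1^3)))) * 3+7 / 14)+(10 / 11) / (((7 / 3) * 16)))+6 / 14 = 398351 / 89320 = 4.46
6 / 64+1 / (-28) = 13 / 224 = 0.06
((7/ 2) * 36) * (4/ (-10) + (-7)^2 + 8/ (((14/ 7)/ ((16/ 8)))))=35658/ 5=7131.60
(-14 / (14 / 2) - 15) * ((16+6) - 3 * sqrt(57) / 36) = -374+17 * sqrt(57) / 12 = -363.30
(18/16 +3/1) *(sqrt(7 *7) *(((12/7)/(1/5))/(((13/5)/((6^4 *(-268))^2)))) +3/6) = 2388607443763629/208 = 11483689633478.99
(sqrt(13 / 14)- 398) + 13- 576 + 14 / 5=-4791 / 5 + sqrt(182) / 14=-957.24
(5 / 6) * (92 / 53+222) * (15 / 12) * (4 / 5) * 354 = 3498110 / 53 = 66002.08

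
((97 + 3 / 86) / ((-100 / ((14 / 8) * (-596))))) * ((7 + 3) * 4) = 1740767 / 43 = 40482.95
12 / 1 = 12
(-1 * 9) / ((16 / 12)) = -27 / 4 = -6.75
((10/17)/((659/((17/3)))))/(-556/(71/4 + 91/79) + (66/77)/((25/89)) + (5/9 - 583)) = -5226375/629053558568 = -0.00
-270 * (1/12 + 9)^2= -178215/8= -22276.88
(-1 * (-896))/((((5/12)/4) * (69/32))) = 458752/115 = 3989.15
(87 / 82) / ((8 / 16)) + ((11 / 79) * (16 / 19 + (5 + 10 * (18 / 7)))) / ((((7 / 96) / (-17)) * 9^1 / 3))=-1023310005 / 3015509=-339.35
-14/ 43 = -0.33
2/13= 0.15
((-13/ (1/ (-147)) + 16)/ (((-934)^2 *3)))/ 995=1927/ 2603982660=0.00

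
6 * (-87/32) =-261/16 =-16.31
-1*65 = -65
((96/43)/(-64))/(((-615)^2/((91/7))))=-13/10842450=-0.00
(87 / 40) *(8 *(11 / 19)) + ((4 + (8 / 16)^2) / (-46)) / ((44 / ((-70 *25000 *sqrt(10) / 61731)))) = 1859375 *sqrt(10) / 31235886 + 957 / 95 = 10.26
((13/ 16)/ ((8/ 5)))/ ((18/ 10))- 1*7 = -7739/ 1152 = -6.72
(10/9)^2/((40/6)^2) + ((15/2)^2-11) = 815/18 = 45.28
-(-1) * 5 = 5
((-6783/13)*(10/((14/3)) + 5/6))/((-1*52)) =40375/1352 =29.86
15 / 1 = 15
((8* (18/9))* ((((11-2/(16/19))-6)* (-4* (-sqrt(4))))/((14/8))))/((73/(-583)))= -111936/73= -1533.37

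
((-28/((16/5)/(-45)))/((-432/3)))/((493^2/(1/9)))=-175/139996224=-0.00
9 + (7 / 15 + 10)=292 / 15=19.47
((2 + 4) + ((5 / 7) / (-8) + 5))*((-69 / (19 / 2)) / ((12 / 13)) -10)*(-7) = 414869 / 304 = 1364.70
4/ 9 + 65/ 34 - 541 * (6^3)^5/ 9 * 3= -25945747818872111/ 306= -84790025551869.64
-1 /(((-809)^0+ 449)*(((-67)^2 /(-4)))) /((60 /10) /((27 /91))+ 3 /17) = 34 /350254225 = 0.00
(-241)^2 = 58081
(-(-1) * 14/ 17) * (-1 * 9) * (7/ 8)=-6.49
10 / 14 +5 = 40 / 7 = 5.71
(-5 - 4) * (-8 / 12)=6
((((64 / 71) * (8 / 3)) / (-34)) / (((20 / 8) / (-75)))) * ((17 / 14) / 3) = 1280 / 1491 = 0.86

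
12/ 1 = 12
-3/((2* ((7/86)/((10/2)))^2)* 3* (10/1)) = -9245/49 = -188.67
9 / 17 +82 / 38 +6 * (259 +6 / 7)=3531298 / 2261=1561.83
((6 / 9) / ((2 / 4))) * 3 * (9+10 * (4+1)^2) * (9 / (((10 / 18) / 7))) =587412 / 5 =117482.40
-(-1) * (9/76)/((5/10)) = 9/38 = 0.24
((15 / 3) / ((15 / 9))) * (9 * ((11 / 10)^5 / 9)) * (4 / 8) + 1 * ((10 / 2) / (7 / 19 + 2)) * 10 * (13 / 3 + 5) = 1077045131 / 5400000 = 199.45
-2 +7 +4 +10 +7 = 26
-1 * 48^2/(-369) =256/41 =6.24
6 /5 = 1.20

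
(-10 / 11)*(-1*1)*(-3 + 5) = 20 / 11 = 1.82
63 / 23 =2.74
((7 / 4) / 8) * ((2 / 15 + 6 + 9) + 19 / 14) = 3463 / 960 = 3.61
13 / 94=0.14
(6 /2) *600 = 1800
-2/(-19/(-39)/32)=-2496/19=-131.37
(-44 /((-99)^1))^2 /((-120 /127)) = -254 /1215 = -0.21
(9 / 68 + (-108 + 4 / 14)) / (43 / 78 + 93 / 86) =-85877493 / 1303288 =-65.89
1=1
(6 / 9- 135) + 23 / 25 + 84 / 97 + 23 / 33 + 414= 7526341 / 26675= 282.15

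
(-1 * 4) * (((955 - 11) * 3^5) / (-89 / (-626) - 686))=574397568 / 429347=1337.84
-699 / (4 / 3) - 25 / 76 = -524.58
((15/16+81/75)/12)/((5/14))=0.47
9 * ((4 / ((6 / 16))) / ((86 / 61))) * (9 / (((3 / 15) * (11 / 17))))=2239920 / 473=4735.56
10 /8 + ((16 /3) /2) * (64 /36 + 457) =132263 /108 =1224.66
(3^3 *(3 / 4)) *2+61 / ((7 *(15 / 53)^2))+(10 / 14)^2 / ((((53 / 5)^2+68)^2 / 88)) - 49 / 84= 14814937645873 / 99622296900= 148.71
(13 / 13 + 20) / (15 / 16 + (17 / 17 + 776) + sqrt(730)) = 597456 / 22105847 - 768 * sqrt(730) / 22105847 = 0.03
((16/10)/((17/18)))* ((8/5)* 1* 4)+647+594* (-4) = -730217/425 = -1718.16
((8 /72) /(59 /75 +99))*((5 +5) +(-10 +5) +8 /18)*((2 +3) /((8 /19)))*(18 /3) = 116375 /269424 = 0.43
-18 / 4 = -9 / 2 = -4.50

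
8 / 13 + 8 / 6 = 76 / 39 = 1.95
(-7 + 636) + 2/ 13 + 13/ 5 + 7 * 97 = 85199/ 65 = 1310.75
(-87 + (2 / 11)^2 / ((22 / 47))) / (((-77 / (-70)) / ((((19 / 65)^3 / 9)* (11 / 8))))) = -793606877 / 2631786300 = -0.30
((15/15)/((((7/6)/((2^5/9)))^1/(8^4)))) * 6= 524288/7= 74898.29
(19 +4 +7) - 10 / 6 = 28.33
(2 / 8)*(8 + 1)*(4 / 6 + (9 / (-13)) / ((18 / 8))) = 21 / 26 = 0.81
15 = 15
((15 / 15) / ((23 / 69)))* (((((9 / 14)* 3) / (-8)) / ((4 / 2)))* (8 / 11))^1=-81 / 308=-0.26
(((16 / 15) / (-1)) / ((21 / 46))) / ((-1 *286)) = 368 / 45045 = 0.01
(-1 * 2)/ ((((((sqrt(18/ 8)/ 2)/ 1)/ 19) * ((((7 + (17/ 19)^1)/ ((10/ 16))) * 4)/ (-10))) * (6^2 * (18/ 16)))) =361/ 1458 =0.25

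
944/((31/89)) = 84016/31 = 2710.19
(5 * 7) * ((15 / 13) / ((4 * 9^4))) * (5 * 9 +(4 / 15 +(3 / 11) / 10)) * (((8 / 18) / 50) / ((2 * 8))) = 104629 / 2702082240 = 0.00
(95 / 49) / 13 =95 / 637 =0.15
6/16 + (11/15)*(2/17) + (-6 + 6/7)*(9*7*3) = -1981939/2040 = -971.54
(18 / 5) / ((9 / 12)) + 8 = 64 / 5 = 12.80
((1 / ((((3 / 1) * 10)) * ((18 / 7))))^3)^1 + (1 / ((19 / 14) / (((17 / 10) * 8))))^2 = 5708410246063 / 56844504000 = 100.42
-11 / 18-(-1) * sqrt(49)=115 / 18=6.39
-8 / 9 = -0.89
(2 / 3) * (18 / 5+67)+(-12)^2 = 2866 / 15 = 191.07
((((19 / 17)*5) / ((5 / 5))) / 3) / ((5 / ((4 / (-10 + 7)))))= -76 / 153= -0.50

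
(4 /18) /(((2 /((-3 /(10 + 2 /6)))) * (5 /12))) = -12 /155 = -0.08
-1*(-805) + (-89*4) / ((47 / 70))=274.79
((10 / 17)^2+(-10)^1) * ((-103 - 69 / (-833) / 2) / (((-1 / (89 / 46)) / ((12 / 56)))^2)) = 17058242578995 / 99842300432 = 170.85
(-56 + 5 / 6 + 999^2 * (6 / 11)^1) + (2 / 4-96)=17959046 / 33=544213.52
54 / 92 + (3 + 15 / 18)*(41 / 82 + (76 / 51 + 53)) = 2975423 / 14076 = 211.38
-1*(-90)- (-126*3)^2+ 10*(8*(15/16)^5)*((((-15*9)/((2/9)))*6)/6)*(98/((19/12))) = -722592060399/311296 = -2321237.86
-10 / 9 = -1.11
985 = 985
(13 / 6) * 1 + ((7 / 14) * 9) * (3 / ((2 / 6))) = 128 / 3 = 42.67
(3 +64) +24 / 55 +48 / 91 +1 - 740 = -671.04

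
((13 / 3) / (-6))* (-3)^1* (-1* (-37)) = 481 / 6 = 80.17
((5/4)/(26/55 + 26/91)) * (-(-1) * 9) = 17325/1168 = 14.83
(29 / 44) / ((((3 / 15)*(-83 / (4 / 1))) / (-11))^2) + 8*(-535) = -29453020 / 6889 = -4275.37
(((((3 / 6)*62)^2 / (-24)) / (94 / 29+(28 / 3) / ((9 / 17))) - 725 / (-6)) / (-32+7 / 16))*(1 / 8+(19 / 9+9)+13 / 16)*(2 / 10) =-16183849939 / 1782585360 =-9.08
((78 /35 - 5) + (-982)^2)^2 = 1139146404045049 /1225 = 929915431873.51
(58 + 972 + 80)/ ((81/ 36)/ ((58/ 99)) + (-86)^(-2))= 289.01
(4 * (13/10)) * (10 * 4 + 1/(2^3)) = 4173/20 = 208.65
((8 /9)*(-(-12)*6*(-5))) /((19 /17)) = -286.32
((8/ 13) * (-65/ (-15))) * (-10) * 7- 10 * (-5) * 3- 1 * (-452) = 1246/ 3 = 415.33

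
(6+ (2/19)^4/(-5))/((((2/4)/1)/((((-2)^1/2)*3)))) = -23457684/651605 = -36.00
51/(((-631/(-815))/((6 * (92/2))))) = 11471940/631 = 18180.57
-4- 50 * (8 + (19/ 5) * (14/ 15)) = -1744/ 3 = -581.33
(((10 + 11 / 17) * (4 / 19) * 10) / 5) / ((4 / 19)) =362 / 17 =21.29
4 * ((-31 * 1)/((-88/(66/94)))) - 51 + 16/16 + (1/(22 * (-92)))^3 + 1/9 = -171504907574951/3507291735552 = -48.90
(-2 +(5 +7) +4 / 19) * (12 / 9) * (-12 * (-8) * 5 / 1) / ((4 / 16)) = 496640 / 19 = 26138.95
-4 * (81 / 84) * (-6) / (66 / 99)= 243 / 7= 34.71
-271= -271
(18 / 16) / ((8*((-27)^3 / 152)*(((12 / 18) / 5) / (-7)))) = 665 / 11664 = 0.06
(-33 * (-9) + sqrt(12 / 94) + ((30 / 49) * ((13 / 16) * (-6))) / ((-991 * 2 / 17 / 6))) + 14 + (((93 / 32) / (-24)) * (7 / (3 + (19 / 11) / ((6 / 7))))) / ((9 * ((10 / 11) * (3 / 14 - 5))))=sqrt(282) / 47 + 643360831601401 / 2067634450560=311.52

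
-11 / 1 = -11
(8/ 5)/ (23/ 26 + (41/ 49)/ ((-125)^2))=31850000/ 17610441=1.81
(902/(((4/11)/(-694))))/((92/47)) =-80908949/92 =-879445.10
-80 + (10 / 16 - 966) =-8363 / 8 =-1045.38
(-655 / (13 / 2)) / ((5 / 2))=-524 / 13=-40.31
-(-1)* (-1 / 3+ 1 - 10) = -28 / 3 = -9.33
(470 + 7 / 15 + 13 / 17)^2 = 14439386896 / 65025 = 222059.01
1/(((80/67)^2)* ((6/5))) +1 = 12169/7680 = 1.58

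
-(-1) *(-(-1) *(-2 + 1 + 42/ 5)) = 37/ 5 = 7.40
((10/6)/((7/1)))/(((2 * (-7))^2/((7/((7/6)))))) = 5/686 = 0.01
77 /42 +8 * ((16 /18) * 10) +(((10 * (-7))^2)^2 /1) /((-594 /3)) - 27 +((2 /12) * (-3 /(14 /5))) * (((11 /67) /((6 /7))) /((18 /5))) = -121216.69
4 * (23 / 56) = 23 / 14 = 1.64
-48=-48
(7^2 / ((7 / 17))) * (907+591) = 178262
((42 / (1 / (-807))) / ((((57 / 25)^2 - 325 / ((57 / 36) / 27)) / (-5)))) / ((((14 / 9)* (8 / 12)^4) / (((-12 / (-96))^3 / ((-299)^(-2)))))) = -1040940264121875 / 59847811072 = -17393.12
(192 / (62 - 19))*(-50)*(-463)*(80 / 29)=355584000 / 1247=285151.56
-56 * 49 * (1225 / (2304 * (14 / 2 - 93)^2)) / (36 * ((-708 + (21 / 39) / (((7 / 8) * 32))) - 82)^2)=-71009575 / 8087450473290528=-0.00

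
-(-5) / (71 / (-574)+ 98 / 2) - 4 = -21870 / 5611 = -3.90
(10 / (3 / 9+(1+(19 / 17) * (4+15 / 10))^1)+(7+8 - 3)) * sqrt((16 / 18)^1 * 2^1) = 13568 / 763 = 17.78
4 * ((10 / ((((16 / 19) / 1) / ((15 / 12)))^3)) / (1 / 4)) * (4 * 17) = 72876875 / 2048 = 35584.41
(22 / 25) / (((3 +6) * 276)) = 11 / 31050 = 0.00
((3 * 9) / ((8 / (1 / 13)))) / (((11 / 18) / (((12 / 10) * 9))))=4.59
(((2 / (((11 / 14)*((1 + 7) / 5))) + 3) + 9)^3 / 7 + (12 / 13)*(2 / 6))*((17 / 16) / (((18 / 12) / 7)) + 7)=4753264357 / 1107392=4292.31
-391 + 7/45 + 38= -15878/45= -352.84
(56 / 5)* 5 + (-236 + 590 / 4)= -65 / 2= -32.50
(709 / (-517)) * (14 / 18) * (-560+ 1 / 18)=50022077 / 83754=597.25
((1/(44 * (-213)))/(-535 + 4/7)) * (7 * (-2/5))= -49/87651630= -0.00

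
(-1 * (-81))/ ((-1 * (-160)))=81/ 160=0.51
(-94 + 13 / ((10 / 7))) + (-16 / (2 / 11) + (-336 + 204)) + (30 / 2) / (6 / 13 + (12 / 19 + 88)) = -16764811 / 55015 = -304.73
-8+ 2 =-6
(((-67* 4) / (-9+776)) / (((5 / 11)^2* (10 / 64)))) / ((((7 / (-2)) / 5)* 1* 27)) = 2075392 / 3624075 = 0.57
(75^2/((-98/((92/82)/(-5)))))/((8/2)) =3.22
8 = 8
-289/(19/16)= -4624/19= -243.37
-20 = -20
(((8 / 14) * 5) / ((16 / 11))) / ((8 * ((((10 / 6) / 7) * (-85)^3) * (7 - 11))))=33 / 78608000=0.00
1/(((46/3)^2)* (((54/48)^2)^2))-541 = -208630757/385641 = -541.00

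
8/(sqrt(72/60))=4 * sqrt(30)/3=7.30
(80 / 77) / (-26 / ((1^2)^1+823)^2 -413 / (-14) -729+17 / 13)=-353067520 / 237264951077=-0.00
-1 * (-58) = 58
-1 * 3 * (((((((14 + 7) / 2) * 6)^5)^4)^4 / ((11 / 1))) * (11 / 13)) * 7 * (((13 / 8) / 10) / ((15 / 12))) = -18597871857384410829281079357408485185715866911003286883399154944456942713337637997999183250182916317130175043161722162625655317898900437644467221 / 100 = -185978718573844108292810800000000000000000000000000000000000000000000000000000000000000000000000000000000000000000000000000000000000000000000000.00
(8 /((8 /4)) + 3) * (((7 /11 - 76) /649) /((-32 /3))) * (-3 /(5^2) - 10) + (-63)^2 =2060304393 /519200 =3968.23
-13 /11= -1.18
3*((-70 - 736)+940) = 402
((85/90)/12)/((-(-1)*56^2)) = 17/677376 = 0.00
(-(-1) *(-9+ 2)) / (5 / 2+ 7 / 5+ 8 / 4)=-1.19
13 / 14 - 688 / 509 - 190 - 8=-1413963 / 7126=-198.42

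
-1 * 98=-98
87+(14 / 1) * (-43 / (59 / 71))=-37609 / 59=-637.44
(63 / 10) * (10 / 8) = 63 / 8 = 7.88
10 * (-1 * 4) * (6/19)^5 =-0.13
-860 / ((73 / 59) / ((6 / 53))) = -304440 / 3869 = -78.69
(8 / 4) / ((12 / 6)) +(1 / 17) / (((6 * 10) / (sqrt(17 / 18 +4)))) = sqrt(178) / 6120 +1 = 1.00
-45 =-45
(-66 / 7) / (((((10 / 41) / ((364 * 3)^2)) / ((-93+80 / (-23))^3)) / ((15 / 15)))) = 2518354939652055504 / 60835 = 41396481296162.66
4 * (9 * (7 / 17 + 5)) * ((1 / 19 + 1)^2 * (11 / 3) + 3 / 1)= 8444496 / 6137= 1376.00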